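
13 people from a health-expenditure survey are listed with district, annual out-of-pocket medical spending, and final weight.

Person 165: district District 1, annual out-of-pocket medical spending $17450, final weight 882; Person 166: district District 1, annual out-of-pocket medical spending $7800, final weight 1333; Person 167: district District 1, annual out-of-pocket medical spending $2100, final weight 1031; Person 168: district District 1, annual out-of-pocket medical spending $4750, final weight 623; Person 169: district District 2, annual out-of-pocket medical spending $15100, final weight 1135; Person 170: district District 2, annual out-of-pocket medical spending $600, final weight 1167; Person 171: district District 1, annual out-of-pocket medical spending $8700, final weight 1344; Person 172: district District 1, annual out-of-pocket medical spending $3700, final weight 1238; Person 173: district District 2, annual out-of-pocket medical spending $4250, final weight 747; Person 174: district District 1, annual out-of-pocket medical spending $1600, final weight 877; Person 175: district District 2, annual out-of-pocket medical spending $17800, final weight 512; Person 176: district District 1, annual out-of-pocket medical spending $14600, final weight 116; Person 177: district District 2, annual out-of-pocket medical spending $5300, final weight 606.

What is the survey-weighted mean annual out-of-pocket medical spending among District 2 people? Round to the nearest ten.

District 2 rows: 169, 170, 173, 175, 177
Weighted sum = 33338850
Sum of weights = 1135 + 1167 + 747 + 512 + 606 = 4167
Weighted mean = 33338850 / 4167 = 8000.6839

8000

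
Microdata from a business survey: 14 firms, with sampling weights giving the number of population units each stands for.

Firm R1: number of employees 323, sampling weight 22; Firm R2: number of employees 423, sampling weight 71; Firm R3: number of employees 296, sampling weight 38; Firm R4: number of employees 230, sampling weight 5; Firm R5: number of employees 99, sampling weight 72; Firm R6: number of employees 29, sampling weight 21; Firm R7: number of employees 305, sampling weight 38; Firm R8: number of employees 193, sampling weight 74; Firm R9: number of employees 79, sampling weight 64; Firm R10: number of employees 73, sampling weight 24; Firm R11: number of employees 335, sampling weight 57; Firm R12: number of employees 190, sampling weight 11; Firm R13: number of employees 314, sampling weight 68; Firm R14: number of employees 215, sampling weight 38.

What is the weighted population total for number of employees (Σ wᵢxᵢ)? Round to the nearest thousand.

141000

Weighted total = 140661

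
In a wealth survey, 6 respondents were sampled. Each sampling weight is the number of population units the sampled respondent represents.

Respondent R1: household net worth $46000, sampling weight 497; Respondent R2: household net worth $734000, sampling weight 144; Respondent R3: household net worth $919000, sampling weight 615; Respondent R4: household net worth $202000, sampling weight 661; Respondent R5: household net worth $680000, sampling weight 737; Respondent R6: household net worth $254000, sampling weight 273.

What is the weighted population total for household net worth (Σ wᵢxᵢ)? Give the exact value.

1397767000

Weighted total = 46000×497 + 734000×144 + 919000×615 + 202000×661 + 680000×737 + 254000×273
  = 1397767000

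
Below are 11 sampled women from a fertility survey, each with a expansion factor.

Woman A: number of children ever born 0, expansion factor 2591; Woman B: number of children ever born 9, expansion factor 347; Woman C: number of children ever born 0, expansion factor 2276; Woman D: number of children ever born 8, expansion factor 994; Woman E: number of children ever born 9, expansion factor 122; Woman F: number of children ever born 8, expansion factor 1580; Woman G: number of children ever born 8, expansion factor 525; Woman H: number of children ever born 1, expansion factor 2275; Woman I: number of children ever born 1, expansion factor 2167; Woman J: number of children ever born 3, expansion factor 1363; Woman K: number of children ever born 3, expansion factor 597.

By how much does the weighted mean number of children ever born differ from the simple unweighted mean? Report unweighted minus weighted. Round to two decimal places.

1.89

Unweighted sum = 0 + 9 + 0 + 8 + 9 + 8 + 8 + 1 + 1 + 3 + 3 = 50
Unweighted mean = 50 / 11 = 4.5454545
Weighted sum = 0×2591 + 9×347 + 0×2276 + 8×994 + 9×122 + 8×1580 + 8×525 + 1×2275 + 1×2167 + 3×1363 + 3×597
  = 0 + 3123 + 0 + 7952 + 1098 + 12640 + 4200 + 2275 + 2167 + 4089 + 1791 = 39335
Sum of weights = 2591 + 347 + 2276 + 994 + 122 + 1580 + 525 + 2275 + 2167 + 1363 + 597 = 14837
Weighted mean = 39335 / 14837 = 2.6511424
Difference (unweighted minus weighted) = 1.8943121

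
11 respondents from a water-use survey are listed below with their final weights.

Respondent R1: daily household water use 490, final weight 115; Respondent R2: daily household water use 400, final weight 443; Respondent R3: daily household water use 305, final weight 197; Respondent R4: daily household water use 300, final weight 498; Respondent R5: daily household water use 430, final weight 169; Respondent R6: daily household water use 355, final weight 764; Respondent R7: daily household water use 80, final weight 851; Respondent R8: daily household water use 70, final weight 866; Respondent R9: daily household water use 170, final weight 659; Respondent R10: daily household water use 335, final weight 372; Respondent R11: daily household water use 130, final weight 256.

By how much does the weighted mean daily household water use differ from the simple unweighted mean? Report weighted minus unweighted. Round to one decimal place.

Unweighted sum = 490 + 400 + 305 + 300 + 430 + 355 + 80 + 70 + 170 + 335 + 130 = 3065
Unweighted mean = 3065 / 11 = 278.63636
Weighted sum = 490×115 + 400×443 + 305×197 + 300×498 + 430×169 + 355×764 + 80×851 + 70×866 + 170×659 + 335×372 + 130×256
  = 1185555
Sum of weights = 115 + 443 + 197 + 498 + 169 + 764 + 851 + 866 + 659 + 372 + 256 = 5190
Weighted mean = 1185555 / 5190 = 228.43064
Difference (weighted minus unweighted) = -50.205728

-50.2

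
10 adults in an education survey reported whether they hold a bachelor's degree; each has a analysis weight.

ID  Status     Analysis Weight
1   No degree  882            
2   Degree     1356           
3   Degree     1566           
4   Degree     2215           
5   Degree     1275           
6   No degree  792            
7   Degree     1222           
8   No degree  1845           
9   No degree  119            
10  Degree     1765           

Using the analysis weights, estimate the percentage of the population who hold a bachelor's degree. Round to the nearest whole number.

72

Sum of weights for 'Degree' = 1356 + 1566 + 2215 + 1275 + 1222 + 1765 = 9399
Total weight = 882 + 1356 + 1566 + 2215 + 1275 + 792 + 1222 + 1845 + 119 + 1765 = 13037
Weighted proportion = 9399 / 13037 = 0.72094807 → 72.094807%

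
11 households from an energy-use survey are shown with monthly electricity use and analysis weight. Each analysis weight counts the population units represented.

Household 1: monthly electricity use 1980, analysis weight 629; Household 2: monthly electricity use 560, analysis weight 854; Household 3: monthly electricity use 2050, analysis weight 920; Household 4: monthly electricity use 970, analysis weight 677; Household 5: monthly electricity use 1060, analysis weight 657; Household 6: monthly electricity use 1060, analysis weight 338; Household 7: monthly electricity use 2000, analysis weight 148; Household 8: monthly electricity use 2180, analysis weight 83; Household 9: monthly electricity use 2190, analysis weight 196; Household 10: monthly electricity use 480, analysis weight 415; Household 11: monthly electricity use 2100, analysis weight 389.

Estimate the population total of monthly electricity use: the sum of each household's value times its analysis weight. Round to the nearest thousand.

Weighted total = 1980×629 + 560×854 + 2050×920 + 970×677 + 1060×657 + 1060×338 + 2000×148 + 2180×83 + 2190×196 + 480×415 + 2100×389
  = 1245420 + 478240 + 1886000 + 656690 + 696420 + 358280 + 296000 + 180940 + 429240 + 199200 + 816900 = 7243330

7243000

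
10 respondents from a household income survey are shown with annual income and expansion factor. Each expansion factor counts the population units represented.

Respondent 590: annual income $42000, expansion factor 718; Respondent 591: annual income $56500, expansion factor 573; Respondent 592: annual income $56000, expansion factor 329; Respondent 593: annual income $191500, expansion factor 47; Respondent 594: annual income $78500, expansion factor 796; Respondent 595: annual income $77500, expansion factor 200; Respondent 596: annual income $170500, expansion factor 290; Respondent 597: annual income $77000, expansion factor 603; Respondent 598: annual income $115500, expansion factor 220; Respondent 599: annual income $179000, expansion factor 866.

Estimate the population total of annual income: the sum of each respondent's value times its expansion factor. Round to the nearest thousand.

444241000

Weighted total = 42000×718 + 56500×573 + 56000×329 + 191500×47 + 78500×796 + 77500×200 + 170500×290 + 77000×603 + 115500×220 + 179000×866
  = 30156000 + 32374500 + 18424000 + 9000500 + 62486000 + 15500000 + 49445000 + 46431000 + 25410000 + 155014000 = 444241000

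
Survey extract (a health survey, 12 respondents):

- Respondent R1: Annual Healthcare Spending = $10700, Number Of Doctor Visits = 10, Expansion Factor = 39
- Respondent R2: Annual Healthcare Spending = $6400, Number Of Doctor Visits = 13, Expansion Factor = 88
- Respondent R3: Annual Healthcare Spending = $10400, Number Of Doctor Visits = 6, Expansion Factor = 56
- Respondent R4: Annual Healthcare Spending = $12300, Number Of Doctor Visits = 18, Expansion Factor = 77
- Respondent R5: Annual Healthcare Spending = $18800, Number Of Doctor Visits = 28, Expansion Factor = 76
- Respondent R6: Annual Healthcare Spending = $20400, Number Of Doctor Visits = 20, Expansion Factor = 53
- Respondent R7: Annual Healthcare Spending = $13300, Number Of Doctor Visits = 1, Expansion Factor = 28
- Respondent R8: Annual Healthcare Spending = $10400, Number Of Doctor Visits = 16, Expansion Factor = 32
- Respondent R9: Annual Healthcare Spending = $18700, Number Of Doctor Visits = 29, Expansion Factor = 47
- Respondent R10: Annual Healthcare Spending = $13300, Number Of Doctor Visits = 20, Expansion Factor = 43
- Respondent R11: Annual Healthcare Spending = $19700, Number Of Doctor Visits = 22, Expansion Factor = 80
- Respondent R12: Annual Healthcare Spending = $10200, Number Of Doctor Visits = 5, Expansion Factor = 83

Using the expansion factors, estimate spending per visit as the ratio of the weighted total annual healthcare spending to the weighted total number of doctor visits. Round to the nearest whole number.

Σ wᵢ·y = 10700×39 + 6400×88 + 10400×56 + 12300×77 + 18800×76 + 20400×53 + 13300×28 + 10400×32 + 18700×47 + 13300×43 + 19700×80 + 10200×83
  = 417300 + 563200 + 582400 + 947100 + 1428800 + 1081200 + 372400 + 332800 + 878900 + 571900 + 1576000 + 846600 = 9598600
Σ wᵢ·x = 10×39 + 13×88 + 6×56 + 18×77 + 28×76 + 20×53 + 1×28 + 16×32 + 29×47 + 20×43 + 22×80 + 5×83
  = 390 + 1144 + 336 + 1386 + 2128 + 1060 + 28 + 512 + 1363 + 860 + 1760 + 415 = 11382
Ratio = 9598600 / 11382 = 843.314

843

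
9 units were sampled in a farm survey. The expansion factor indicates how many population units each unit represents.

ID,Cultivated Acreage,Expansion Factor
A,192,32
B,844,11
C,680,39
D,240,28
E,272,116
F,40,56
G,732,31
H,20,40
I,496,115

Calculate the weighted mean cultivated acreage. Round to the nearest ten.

Weighted sum = 192×32 + 844×11 + 680×39 + 240×28 + 272×116 + 40×56 + 732×31 + 20×40 + 496×115
  = 162992
Sum of weights = 32 + 11 + 39 + 28 + 116 + 56 + 31 + 40 + 115 = 468
Weighted mean = 162992 / 468 = 348.2735

350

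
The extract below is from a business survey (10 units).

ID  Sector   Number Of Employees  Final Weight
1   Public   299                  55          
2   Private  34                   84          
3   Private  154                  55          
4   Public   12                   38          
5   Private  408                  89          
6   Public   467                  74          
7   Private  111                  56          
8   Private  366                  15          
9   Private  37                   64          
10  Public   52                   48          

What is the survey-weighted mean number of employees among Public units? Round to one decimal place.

Public rows: 1, 4, 6, 10
Weighted sum = 53955
Sum of weights = 215
Weighted mean = 53955 / 215 = 250.95349

251.0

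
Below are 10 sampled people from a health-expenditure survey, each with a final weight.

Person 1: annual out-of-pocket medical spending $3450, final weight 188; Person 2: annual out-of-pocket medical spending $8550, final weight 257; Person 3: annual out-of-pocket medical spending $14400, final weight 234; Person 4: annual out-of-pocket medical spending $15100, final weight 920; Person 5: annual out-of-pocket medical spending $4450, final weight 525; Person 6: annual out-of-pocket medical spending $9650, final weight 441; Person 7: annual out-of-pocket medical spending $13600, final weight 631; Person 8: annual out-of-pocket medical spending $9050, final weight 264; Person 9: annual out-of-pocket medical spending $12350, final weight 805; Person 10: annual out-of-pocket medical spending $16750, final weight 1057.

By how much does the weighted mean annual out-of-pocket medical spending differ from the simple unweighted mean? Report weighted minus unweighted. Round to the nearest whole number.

Unweighted sum = 3450 + 8550 + 14400 + 15100 + 4450 + 9650 + 13600 + 9050 + 12350 + 16750 = 107350
Unweighted mean = 107350 / 10 = 10735
Weighted sum = 3450×188 + 8550×257 + 14400×234 + 15100×920 + 4450×525 + 9650×441 + 13600×631 + 9050×264 + 12350×805 + 16750×1057
  = 648600 + 2197350 + 3369600 + 13892000 + 2336250 + 4255650 + 8581600 + 2389200 + 9941750 + 17704750 = 65316750
Sum of weights = 188 + 257 + 234 + 920 + 525 + 441 + 631 + 264 + 805 + 1057 = 5322
Weighted mean = 65316750 / 5322 = 12272.971
Difference (weighted minus unweighted) = 1537.9707

1538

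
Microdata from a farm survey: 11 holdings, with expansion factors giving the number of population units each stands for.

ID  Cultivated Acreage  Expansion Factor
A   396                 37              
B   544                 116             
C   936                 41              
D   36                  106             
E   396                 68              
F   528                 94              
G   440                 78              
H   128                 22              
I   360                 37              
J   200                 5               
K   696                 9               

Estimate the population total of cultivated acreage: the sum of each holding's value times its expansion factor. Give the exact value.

254228

Weighted total = 396×37 + 544×116 + 936×41 + 36×106 + 396×68 + 528×94 + 440×78 + 128×22 + 360×37 + 200×5 + 696×9
  = 14652 + 63104 + 38376 + 3816 + 26928 + 49632 + 34320 + 2816 + 13320 + 1000 + 6264 = 254228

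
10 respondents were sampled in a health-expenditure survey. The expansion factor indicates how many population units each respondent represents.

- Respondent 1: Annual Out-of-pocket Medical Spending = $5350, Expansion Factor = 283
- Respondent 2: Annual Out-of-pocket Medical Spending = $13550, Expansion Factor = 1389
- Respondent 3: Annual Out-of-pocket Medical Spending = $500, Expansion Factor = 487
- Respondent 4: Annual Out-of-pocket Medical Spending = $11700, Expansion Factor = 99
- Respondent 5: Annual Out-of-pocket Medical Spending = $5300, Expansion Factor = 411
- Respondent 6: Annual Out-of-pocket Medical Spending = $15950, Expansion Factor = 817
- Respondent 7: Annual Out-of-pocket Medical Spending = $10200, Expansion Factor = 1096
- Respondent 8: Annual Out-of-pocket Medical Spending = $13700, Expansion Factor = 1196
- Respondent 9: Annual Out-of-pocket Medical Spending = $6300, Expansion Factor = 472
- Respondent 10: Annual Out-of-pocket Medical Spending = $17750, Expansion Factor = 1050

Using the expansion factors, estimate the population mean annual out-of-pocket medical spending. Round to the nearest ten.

Weighted sum = 5350×283 + 13550×1389 + 500×487 + 11700×99 + 5300×411 + 15950×817 + 10200×1096 + 13700×1196 + 6300×472 + 17750×1050
  = 1514050 + 18820950 + 243500 + 1158300 + 2178300 + 13031150 + 11179200 + 16385200 + 2973600 + 18637500 = 86121750
Sum of weights = 7300
Weighted mean = 86121750 / 7300 = 11797.5

11800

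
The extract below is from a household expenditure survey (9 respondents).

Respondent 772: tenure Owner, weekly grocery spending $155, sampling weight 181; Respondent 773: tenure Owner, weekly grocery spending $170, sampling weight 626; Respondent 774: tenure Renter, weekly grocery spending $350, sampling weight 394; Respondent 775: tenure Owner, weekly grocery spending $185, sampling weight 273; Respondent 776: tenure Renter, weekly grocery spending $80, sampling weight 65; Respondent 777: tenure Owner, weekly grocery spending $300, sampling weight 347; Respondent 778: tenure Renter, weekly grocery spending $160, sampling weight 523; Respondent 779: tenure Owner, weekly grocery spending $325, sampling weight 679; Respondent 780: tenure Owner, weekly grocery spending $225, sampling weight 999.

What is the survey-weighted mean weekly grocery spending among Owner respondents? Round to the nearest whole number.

237

Owner rows: 772, 773, 775, 777, 779, 780
Weighted sum = 155×181 + 170×626 + 185×273 + 300×347 + 325×679 + 225×999
  = 734530
Sum of weights = 181 + 626 + 273 + 347 + 679 + 999 = 3105
Weighted mean = 734530 / 3105 = 236.56361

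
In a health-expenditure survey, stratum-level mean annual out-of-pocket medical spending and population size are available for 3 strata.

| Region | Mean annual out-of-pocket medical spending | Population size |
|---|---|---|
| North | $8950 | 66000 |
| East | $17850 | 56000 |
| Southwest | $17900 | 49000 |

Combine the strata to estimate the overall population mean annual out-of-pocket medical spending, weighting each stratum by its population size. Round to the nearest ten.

Σ Nₕ·x̄ₕ = 8950×66000 + 17850×56000 + 17900×49000
  = 590700000 + 999600000 + 877100000 = 2467400000
Σ Nₕ = 66000 + 56000 + 49000 = 171000
Overall mean = 2467400000 / 171000 = 14429.24

14430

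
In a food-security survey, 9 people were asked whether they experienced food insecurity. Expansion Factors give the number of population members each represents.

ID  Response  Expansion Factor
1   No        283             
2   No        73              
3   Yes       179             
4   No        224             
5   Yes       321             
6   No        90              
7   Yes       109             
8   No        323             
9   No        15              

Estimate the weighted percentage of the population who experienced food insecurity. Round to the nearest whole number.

Sum of weights for 'Yes' = 179 + 321 + 109 = 609
Total weight = 283 + 73 + 179 + 224 + 321 + 90 + 109 + 323 + 15 = 1617
Weighted proportion = 609 / 1617 = 0.37662338 → 37.662338%

38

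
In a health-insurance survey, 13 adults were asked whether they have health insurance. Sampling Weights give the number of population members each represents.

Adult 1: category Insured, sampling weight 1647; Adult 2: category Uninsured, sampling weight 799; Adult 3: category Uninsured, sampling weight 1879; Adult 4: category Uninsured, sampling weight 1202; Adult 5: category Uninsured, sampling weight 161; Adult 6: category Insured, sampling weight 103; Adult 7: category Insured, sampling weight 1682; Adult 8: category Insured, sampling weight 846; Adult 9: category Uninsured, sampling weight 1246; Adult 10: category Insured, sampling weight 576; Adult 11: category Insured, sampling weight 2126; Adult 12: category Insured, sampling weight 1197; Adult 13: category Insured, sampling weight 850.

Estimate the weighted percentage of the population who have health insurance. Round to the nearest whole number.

Sum of weights for 'Insured' = 1647 + 103 + 1682 + 846 + 576 + 2126 + 1197 + 850 = 9027
Total weight = 14314
Weighted proportion = 9027 / 14314 = 0.63064133 → 63.064133%

63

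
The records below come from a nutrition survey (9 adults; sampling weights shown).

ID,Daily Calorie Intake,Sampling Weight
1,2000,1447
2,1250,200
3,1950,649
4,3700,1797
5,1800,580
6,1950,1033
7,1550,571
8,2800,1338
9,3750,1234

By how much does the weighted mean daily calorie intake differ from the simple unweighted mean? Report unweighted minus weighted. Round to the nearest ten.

Unweighted sum = 20750
Unweighted mean = 20750 / 9 = 2305.5556
Weighted sum = 2000×1447 + 1250×200 + 1950×649 + 3700×1797 + 1800×580 + 1950×1033 + 1550×571 + 2800×1338 + 3750×1234
  = 2894000 + 250000 + 1265550 + 6648900 + 1044000 + 2014350 + 885050 + 3746400 + 4627500 = 23375750
Sum of weights = 1447 + 200 + 649 + 1797 + 580 + 1033 + 571 + 1338 + 1234 = 8849
Weighted mean = 23375750 / 8849 = 2641.6262
Difference (unweighted minus weighted) = -336.07062

-340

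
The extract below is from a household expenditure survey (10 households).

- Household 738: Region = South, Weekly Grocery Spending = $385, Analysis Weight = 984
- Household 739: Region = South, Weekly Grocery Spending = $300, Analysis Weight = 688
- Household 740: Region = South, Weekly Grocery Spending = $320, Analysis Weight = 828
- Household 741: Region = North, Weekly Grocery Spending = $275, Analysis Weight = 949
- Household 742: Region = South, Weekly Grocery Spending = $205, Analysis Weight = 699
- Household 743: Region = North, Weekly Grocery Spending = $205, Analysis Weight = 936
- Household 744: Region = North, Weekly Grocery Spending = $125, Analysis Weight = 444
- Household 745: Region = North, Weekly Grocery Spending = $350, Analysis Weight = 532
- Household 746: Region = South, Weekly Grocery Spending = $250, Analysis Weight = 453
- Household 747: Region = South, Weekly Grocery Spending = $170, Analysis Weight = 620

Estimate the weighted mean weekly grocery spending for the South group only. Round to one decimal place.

South rows: 738, 739, 740, 742, 746, 747
Weighted sum = 1212145
Sum of weights = 984 + 688 + 828 + 699 + 453 + 620 = 4272
Weighted mean = 1212145 / 4272 = 283.74181

283.7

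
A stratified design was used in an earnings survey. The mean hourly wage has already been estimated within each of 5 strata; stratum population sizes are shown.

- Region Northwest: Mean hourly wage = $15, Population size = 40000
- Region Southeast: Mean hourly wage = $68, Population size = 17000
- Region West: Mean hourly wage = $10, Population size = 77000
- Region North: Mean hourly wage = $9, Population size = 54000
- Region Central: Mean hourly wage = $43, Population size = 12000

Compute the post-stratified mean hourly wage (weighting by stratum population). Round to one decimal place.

Σ Nₕ·x̄ₕ = 15×40000 + 68×17000 + 10×77000 + 9×54000 + 43×12000
  = 600000 + 1156000 + 770000 + 486000 + 516000 = 3528000
Σ Nₕ = 200000
Overall mean = 3528000 / 200000 = 17.64

17.6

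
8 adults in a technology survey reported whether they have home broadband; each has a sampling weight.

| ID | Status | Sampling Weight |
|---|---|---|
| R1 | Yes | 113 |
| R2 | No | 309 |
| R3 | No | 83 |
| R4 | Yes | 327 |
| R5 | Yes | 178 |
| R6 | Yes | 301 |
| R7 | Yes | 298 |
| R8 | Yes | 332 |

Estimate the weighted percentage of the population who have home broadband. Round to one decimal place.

Sum of weights for 'Yes' = 113 + 327 + 178 + 301 + 298 + 332 = 1549
Total weight = 113 + 309 + 83 + 327 + 178 + 301 + 298 + 332 = 1941
Weighted proportion = 1549 / 1941 = 0.79804225 → 79.804225%

79.8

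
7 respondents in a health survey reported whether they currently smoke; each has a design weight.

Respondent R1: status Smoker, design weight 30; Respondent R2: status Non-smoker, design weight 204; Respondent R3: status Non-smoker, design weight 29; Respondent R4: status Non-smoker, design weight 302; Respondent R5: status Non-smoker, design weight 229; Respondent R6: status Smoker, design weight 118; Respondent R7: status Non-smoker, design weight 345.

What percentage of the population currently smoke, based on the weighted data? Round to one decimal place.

Sum of weights for 'Smoker' = 30 + 118 = 148
Total weight = 30 + 204 + 29 + 302 + 229 + 118 + 345 = 1257
Weighted proportion = 148 / 1257 = 0.11774065 → 11.774065%

11.8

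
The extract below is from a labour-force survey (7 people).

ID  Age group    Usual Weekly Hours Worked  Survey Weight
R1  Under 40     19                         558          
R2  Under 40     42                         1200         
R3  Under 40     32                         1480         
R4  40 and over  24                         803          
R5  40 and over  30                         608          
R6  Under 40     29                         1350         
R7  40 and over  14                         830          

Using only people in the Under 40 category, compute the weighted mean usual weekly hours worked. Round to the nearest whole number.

Under 40 rows: R1, R2, R3, R6
Weighted sum = 19×558 + 42×1200 + 32×1480 + 29×1350
  = 10602 + 50400 + 47360 + 39150 = 147512
Sum of weights = 558 + 1200 + 1480 + 1350 = 4588
Weighted mean = 147512 / 4588 = 32.1517

32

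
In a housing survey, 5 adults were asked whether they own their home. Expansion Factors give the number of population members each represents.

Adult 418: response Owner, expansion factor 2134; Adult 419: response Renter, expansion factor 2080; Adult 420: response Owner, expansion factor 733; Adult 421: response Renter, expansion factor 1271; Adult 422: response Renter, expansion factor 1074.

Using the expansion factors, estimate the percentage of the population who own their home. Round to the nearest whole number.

39

Sum of weights for 'Owner' = 2134 + 733 = 2867
Total weight = 2134 + 2080 + 733 + 1271 + 1074 = 7292
Weighted proportion = 2867 / 7292 = 0.3931706 → 39.31706%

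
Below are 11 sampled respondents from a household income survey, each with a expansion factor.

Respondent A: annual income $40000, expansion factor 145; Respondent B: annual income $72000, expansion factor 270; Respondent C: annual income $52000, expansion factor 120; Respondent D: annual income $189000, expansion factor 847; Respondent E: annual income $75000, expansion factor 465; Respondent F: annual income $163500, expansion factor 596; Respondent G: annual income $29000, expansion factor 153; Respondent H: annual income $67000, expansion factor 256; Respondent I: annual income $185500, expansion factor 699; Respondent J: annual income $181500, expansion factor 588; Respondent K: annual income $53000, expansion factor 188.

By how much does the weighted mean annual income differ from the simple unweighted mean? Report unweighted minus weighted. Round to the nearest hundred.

Unweighted sum = 40000 + 72000 + 52000 + 189000 + 75000 + 163500 + 29000 + 67000 + 185500 + 181500 + 53000 = 1107500
Unweighted mean = 1107500 / 11 = 100681.82
Weighted sum = 40000×145 + 72000×270 + 52000×120 + 189000×847 + 75000×465 + 163500×596 + 29000×153 + 67000×256 + 185500×699 + 181500×588 + 53000×188
  = 591823500
Sum of weights = 145 + 270 + 120 + 847 + 465 + 596 + 153 + 256 + 699 + 588 + 188 = 4327
Weighted mean = 591823500 / 4327 = 136774.56
Difference (unweighted minus weighted) = -36092.737

-36100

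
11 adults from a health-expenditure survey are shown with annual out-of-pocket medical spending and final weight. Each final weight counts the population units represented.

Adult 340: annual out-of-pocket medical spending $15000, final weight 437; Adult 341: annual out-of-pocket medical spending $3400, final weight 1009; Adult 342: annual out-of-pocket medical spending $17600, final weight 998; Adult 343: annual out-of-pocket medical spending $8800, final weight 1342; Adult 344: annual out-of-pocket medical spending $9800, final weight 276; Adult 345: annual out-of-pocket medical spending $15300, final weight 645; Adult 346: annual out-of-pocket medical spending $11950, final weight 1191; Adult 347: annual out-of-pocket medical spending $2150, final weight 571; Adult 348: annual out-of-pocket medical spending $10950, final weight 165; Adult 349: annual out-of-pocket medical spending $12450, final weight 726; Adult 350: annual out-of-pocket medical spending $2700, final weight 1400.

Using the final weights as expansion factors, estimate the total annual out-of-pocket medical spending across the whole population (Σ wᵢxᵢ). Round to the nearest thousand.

82019000

Weighted total = 15000×437 + 3400×1009 + 17600×998 + 8800×1342 + 9800×276 + 15300×645 + 11950×1191 + 2150×571 + 10950×165 + 12450×726 + 2700×1400
  = 6555000 + 3430600 + 17564800 + 11809600 + 2704800 + 9868500 + 14232450 + 1227650 + 1806750 + 9038700 + 3780000 = 82018850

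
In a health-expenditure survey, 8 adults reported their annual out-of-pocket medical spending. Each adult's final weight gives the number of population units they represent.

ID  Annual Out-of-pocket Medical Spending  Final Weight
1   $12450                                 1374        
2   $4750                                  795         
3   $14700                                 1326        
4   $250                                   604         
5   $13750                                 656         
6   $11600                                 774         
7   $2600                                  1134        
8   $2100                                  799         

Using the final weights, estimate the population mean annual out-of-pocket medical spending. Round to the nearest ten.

8460

Weighted sum = 63150450
Sum of weights = 7462
Weighted mean = 63150450 / 7462 = 8462.9389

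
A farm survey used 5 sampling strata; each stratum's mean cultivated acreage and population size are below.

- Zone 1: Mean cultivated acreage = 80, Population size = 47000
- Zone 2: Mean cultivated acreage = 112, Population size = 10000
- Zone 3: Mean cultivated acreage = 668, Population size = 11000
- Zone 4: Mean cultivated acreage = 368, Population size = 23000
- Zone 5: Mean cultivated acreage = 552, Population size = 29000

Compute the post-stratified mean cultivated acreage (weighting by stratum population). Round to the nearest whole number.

Σ Nₕ·x̄ₕ = 80×47000 + 112×10000 + 668×11000 + 368×23000 + 552×29000
  = 3760000 + 1120000 + 7348000 + 8464000 + 16008000 = 36700000
Σ Nₕ = 47000 + 10000 + 11000 + 23000 + 29000 = 120000
Overall mean = 36700000 / 120000 = 305.83333

306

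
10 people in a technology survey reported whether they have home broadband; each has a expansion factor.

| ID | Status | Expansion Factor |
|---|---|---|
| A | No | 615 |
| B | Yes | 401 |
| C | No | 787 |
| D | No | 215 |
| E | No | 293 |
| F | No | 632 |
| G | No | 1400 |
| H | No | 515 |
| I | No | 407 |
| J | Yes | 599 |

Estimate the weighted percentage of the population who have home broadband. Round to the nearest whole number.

17

Sum of weights for 'Yes' = 401 + 599 = 1000
Total weight = 615 + 401 + 787 + 215 + 293 + 632 + 1400 + 515 + 407 + 599 = 5864
Weighted proportion = 1000 / 5864 = 0.17053206 → 17.053206%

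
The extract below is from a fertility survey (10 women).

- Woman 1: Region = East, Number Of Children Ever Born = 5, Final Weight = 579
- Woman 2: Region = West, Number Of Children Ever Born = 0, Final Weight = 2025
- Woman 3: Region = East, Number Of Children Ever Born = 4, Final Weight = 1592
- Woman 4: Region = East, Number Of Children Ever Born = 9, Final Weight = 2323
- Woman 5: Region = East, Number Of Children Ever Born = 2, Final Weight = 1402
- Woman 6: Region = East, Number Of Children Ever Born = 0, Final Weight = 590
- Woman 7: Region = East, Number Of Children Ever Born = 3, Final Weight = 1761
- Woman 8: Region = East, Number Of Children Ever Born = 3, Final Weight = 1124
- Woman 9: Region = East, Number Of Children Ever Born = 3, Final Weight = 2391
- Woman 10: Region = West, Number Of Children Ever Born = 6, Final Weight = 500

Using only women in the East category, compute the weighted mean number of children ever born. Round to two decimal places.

4.15

East rows: 1, 3, 4, 5, 6, 7, 8, 9
Weighted sum = 5×579 + 4×1592 + 9×2323 + 2×1402 + 0×590 + 3×1761 + 3×1124 + 3×2391
  = 2895 + 6368 + 20907 + 2804 + 0 + 5283 + 3372 + 7173 = 48802
Sum of weights = 11762
Weighted mean = 48802 / 11762 = 4.1491243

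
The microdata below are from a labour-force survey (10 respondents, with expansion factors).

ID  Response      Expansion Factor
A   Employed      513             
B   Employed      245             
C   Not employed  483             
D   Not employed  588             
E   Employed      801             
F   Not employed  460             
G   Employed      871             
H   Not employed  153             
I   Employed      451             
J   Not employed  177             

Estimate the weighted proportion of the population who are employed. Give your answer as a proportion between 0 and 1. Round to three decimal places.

Sum of weights for 'Employed' = 513 + 245 + 801 + 871 + 451 = 2881
Total weight = 513 + 245 + 483 + 588 + 801 + 460 + 871 + 153 + 451 + 177 = 4742
Weighted proportion = 2881 / 4742 = 0.60754956

0.608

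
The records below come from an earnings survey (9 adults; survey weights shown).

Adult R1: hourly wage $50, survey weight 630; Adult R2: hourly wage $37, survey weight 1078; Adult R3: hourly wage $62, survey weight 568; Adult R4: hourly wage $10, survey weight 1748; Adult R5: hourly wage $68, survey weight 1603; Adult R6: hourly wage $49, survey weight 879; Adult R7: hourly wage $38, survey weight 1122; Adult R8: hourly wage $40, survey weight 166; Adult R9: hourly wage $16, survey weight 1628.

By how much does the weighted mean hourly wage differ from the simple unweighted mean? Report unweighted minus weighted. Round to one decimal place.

3.8

Unweighted sum = 50 + 37 + 62 + 10 + 68 + 49 + 38 + 40 + 16 = 370
Unweighted mean = 370 / 9 = 41.111111
Weighted sum = 50×630 + 37×1078 + 62×568 + 10×1748 + 68×1603 + 49×879 + 38×1122 + 40×166 + 16×1628
  = 351481
Sum of weights = 630 + 1078 + 568 + 1748 + 1603 + 879 + 1122 + 166 + 1628 = 9422
Weighted mean = 351481 / 9422 = 37.304288
Difference (unweighted minus weighted) = 3.8068233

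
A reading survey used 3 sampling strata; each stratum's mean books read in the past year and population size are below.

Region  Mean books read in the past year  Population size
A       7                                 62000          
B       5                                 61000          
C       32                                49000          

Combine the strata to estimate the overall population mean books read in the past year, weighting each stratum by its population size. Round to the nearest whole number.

13

Σ Nₕ·x̄ₕ = 7×62000 + 5×61000 + 32×49000
  = 434000 + 305000 + 1568000 = 2307000
Σ Nₕ = 62000 + 61000 + 49000 = 172000
Overall mean = 2307000 / 172000 = 13.412791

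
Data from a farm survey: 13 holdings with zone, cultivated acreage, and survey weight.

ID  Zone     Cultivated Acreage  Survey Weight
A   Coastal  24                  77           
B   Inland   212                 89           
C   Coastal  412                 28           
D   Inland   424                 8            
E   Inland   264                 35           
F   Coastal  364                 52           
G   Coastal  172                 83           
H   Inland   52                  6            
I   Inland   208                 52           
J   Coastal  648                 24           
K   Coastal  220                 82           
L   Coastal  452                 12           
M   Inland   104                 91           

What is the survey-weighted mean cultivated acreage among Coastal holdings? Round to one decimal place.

239.1

Coastal rows: A, C, F, G, J, K, L
Weighted sum = 24×77 + 412×28 + 364×52 + 172×83 + 648×24 + 220×82 + 452×12
  = 1848 + 11536 + 18928 + 14276 + 15552 + 18040 + 5424 = 85604
Sum of weights = 77 + 28 + 52 + 83 + 24 + 82 + 12 = 358
Weighted mean = 85604 / 358 = 239.11732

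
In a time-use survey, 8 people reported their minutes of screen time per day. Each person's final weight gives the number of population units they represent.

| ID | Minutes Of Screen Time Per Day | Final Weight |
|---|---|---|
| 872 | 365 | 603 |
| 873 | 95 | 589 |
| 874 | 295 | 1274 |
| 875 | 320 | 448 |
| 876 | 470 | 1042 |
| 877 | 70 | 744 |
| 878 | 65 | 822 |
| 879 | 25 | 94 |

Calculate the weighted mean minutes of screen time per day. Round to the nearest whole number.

248

Weighted sum = 365×603 + 95×589 + 295×1274 + 320×448 + 470×1042 + 70×744 + 65×822 + 25×94
  = 1392840
Sum of weights = 603 + 589 + 1274 + 448 + 1042 + 744 + 822 + 94 = 5616
Weighted mean = 1392840 / 5616 = 248.01282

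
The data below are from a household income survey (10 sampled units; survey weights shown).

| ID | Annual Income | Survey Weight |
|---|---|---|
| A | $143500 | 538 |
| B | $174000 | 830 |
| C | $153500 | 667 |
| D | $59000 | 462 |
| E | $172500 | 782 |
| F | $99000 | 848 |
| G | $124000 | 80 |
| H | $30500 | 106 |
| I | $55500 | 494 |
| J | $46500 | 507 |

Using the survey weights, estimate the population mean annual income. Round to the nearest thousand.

Weighted sum = 143500×538 + 174000×830 + 153500×667 + 59000×462 + 172500×782 + 99000×848 + 124000×80 + 30500×106 + 55500×494 + 46500×507
  = 634258000
Sum of weights = 5314
Weighted mean = 634258000 / 5314 = 119356.04

119000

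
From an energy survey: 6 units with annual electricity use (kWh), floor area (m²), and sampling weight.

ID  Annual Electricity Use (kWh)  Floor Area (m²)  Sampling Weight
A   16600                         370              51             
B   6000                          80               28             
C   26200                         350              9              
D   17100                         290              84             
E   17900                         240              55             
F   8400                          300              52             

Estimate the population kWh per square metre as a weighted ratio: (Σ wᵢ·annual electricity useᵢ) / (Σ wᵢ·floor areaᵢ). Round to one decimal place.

53.1

Σ wᵢ·y = 4108100
Σ wᵢ·x = 370×51 + 80×28 + 350×9 + 290×84 + 240×55 + 300×52
  = 18870 + 2240 + 3150 + 24360 + 13200 + 15600 = 77420
Ratio = 4108100 / 77420 = 53.062516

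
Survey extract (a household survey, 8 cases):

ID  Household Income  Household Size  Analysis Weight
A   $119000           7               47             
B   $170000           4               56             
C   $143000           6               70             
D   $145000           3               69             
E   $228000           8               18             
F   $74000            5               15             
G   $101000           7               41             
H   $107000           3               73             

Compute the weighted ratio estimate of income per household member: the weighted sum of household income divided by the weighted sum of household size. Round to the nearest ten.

27450

Σ wᵢ·y = 119000×47 + 170000×56 + 143000×70 + 145000×69 + 228000×18 + 74000×15 + 101000×41 + 107000×73
  = 5593000 + 9520000 + 10010000 + 10005000 + 4104000 + 1110000 + 4141000 + 7811000 = 52294000
Σ wᵢ·x = 7×47 + 4×56 + 6×70 + 3×69 + 8×18 + 5×15 + 7×41 + 3×73
  = 1905
Ratio = 52294000 / 1905 = 27450.919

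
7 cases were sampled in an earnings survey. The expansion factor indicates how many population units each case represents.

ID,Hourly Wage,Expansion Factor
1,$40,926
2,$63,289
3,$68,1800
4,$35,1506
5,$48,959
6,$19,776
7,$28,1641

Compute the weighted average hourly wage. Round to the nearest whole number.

Weighted sum = 40×926 + 63×289 + 68×1800 + 35×1506 + 48×959 + 19×776 + 28×1641
  = 37040 + 18207 + 122400 + 52710 + 46032 + 14744 + 45948 = 337081
Sum of weights = 926 + 289 + 1800 + 1506 + 959 + 776 + 1641 = 7897
Weighted mean = 337081 / 7897 = 42.68469

43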